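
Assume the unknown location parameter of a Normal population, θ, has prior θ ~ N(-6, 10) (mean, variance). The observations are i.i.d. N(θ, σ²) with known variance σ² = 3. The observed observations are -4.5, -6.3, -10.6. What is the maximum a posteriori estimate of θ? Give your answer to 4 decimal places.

θ̂_MAP = -7.0303

n = 3; x̄ = ((-4.5) + (-6.3) + (-10.6))/3 = -21.4/3 = -107/15 ≈ -7.1333.
For a Normal prior and Normal likelihood with known variance, the posterior is Normal; its mode equals its mean, the precision-weighted average.
Prior precision 1/σ₀² = 1/10 = 0.1; data precision n/σ² = 3/3 = 1.
θ̂ = (0.1·(-6) + 1·(-107/15)) / (0.1 + 1) = (-116/15)/1.1 = -232/33 ≈ -7.0303.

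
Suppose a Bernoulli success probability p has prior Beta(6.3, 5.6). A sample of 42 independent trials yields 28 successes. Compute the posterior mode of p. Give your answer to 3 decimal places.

Prior: Beta(6.3, 5.6).
Data: 28 successes in 42 trials. The binomial likelihood contributes p^28(1−p)^14, so the posterior is Beta(6.3+28, 5.6+14) = Beta(34.3, 19.6).
For Beta(a, b) with a, b > 1 the mode is (a−1)/(a+b−2) = 33.3/51.9 ≈ 0.642.

p̂_MAP = 0.642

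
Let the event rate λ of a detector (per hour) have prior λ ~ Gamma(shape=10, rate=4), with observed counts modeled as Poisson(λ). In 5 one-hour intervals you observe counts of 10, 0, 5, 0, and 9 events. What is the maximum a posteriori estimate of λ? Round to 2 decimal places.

λ̂_MAP = 3.67

Σxᵢ = 10+0+5+0+9 = 24, with n = 5.
Posterior ∝ λ^9e^(−4λ) · λ^24e^(−5λ) = λ^33e^(−9λ), i.e. Gamma(shape=34, rate=9).
The mode of a Gamma(a, b) with a ≥ 1 (shape–rate) is (a−1)/b = 33/9 ≈ 3.67.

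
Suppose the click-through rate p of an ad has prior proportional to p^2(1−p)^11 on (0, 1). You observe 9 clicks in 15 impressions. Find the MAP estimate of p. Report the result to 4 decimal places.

The prior density ∝ p^2(1−p)^11 is the kernel of Beta(3, 12).
Data: 9 successes in 15 trials. The binomial likelihood contributes p^9(1−p)^6, so the posterior is Beta(3+9, 12+6) = Beta(12, 18).
For Beta(a, b) with a, b > 1 the mode is (a−1)/(a+b−2) = 11/28 ≈ 0.3929.

p̂_MAP = 0.3929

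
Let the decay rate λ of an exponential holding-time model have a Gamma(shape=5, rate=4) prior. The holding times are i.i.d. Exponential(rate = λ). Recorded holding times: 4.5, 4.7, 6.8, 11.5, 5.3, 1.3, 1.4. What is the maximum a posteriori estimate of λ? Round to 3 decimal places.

λ̂_MAP = 0.278

The Exponential(rate=λ) likelihood is ∝ λ^n e^(−λΣtᵢ). Here n = 7 and Σtᵢ = 4.5 + 4.7 + 6.8 + 11.5 + 5.3 + 1.3 + 1.4 = 35.5.
Posterior ∝ λ^4e^(−4λ) · λ^7e^(−35.5λ) = λ^11e^(−39.5λ), i.e. Gamma(12, 39.5).
Mode = (a−1)/b = 11/39.5 ≈ 0.278.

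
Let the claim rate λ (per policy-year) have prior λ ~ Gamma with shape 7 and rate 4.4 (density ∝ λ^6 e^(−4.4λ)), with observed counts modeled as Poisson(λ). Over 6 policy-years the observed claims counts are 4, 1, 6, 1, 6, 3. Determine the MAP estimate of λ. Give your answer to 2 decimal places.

λ̂_MAP = 2.60

Σxᵢ = 4+1+6+1+6+3 = 21, with n = 6.
Posterior ∝ λ^6e^(−4.4λ) · λ^21e^(−6λ) = λ^27e^(−10.4λ), i.e. Gamma(shape=28, rate=10.4).
The mode of a Gamma(a, b) with a ≥ 1 (shape–rate) is (a−1)/b = 27/10.4 ≈ 2.60.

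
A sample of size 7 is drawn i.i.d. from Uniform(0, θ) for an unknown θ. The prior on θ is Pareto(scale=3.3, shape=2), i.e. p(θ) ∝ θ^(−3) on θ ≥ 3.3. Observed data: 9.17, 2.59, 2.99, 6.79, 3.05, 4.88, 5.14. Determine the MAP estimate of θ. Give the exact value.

The Uniform(0, θ) likelihood is θ^(−n) for θ ≥ max(xᵢ), zero otherwise. Here max(xᵢ) = 9.17.
Posterior ∝ θ^(−3) · θ^(−7) = θ^(−10) on θ ≥ max(3.3, 9.17) = 9.17.
This density is strictly decreasing in θ, so the posterior mode lies at the lower boundary of the support.

θ̂_MAP = 9.17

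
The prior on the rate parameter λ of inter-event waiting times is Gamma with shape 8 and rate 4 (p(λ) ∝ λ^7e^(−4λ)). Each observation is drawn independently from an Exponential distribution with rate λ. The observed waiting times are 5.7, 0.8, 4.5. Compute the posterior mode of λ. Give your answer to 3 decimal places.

λ̂_MAP = 0.667

The Exponential(rate=λ) likelihood is ∝ λ^n e^(−λΣtᵢ). Here n = 3 and Σtᵢ = 5.7 + 0.8 + 4.5 = 11.
Posterior ∝ λ^7e^(−4λ) · λ^3e^(−11λ) = λ^10e^(−15λ), i.e. Gamma(11, 15).
Mode = (a−1)/b = 10/15 ≈ 0.667.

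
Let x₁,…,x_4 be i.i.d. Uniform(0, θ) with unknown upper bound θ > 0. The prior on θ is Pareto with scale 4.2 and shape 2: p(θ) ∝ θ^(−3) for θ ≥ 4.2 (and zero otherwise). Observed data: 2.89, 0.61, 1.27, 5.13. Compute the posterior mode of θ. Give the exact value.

θ̂_MAP = 5.13

The Uniform(0, θ) likelihood is θ^(−n) for θ ≥ max(xᵢ), zero otherwise. Here max(xᵢ) = 5.13.
Posterior ∝ θ^(−3) · θ^(−4) = θ^(−7) on θ ≥ max(4.2, 5.13) = 5.13.
This density is strictly decreasing in θ, so the posterior mode lies at the lower boundary of the support.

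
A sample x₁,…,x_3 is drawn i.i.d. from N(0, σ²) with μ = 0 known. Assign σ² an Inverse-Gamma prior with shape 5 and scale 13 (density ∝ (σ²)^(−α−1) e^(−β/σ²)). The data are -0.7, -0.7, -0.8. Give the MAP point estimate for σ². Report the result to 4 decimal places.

Sum of squared deviations about the known mean: SS = (-0.7−0)² + (-0.7−0)² + (-0.8−0)² = 1.62.
The Normal likelihood contributes (σ²)^(−n/2) exp(−SS/(2σ²)), so the posterior is Inverse-Gamma(α + n/2, β + SS/2) = Inverse-Gamma(6.5, 13.81).
The mode of Inverse-Gamma(a, b) is b/(a+1) = 13.81/7.5 ≈ 1.8413.

σ̂²_MAP = 1.8413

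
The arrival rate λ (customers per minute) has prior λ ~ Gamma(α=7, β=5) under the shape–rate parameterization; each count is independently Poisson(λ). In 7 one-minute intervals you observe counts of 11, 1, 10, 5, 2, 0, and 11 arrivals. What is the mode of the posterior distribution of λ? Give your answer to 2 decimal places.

λ̂_MAP = 3.83

Σxᵢ = 11+1+10+5+2+0+11 = 40, with n = 7.
Posterior ∝ λ^6e^(−5λ) · λ^40e^(−7λ) = λ^46e^(−12λ), i.e. Gamma(shape=47, rate=12).
The mode of a Gamma(a, b) with a ≥ 1 (shape–rate) is (a−1)/b = 46/12 ≈ 3.83.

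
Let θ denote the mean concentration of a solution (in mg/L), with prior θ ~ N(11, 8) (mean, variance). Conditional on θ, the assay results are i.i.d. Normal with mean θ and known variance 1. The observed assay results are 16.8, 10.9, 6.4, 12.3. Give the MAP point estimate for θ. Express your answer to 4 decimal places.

θ̂_MAP = 11.5818

n = 4; x̄ = (16.8 + 10.9 + 6.4 + 12.3)/4 = 46.4/4 = 11.6.
For a Normal prior and Normal likelihood with known variance, the posterior is Normal; its mode equals its mean, the precision-weighted average.
Prior precision 1/σ₀² = 1/8 = 0.125; data precision n/σ² = 4/1 = 4.
θ̂ = (0.125·11 + 4·11.6) / (0.125 + 4) = 47.775/4.125 = 637/55 ≈ 11.5818.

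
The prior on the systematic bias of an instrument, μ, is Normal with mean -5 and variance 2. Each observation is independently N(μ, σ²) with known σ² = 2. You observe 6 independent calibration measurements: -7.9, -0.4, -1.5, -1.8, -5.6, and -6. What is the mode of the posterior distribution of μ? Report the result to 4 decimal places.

μ̂_MAP = -4.0286

n = 6; x̄ = ((-7.9) + (-0.4) + (-1.5) + (-1.8) + (-5.6) + (-6))/6 = -23.2/6 = -58/15 ≈ -3.8667.
For a Normal prior and Normal likelihood with known variance, the posterior is Normal; its mode equals its mean, the precision-weighted average.
Prior precision 1/σ₀² = 1/2 = 0.5; data precision n/σ² = 6/2 = 3.
μ̂ = (0.5·(-5) + 3·(-58/15)) / (0.5 + 3) = (-14.1)/3.5 = -141/35 ≈ -4.0286.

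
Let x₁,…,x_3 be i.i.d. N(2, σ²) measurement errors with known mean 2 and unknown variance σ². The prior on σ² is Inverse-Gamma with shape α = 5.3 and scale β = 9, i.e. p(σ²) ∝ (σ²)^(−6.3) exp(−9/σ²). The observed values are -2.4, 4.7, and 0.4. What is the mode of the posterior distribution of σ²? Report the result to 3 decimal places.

Sum of squared deviations about the known mean: SS = (-2.4−2)² + (4.7−2)² + (0.4−2)² = 29.21.
The Normal likelihood contributes (σ²)^(−n/2) exp(−SS/(2σ²)), so the posterior is Inverse-Gamma(α + n/2, β + SS/2) = Inverse-Gamma(6.8, 23.605).
The mode of Inverse-Gamma(a, b) is b/(a+1) = 23.605/7.8 ≈ 3.026.

σ̂²_MAP = 3.026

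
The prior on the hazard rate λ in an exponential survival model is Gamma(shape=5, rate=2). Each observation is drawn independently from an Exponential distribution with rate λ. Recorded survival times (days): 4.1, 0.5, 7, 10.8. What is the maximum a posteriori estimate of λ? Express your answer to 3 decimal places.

λ̂_MAP = 0.328

The Exponential(rate=λ) likelihood is ∝ λ^n e^(−λΣtᵢ). Here n = 4 and Σtᵢ = 4.1 + 0.5 + 7 + 10.8 = 22.4.
Posterior ∝ λ^4e^(−2λ) · λ^4e^(−22.4λ) = λ^8e^(−24.4λ), i.e. Gamma(9, 24.4).
Mode = (a−1)/b = 8/24.4 ≈ 0.328.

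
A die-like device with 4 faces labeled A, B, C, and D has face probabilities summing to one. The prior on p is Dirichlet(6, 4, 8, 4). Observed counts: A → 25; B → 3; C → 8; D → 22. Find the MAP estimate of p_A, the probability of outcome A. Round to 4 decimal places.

MAP estimate of p_A = 0.3947

The posterior is Dirichlet(αᵢ + nᵢ) = Dirichlet(31, 7, 16, 26).
For a Dirichlet(a₁,…,a_K) with all aᵢ > 1, the mode has j-th component (aⱼ − 1)/(Σaᵢ − K).
Here Σaᵢ = 80 and K = 4, so p_A = (31 − 1)/(80 − 4) = 30/76 ≈ 0.3947.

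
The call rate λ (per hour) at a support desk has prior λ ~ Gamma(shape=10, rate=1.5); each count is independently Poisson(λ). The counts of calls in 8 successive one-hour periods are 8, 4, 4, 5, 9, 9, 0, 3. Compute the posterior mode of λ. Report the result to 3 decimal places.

Σxᵢ = 8+4+4+5+9+9+0+3 = 42, with n = 8.
Posterior ∝ λ^9e^(−1.5λ) · λ^42e^(−8λ) = λ^51e^(−9.5λ), i.e. Gamma(shape=52, rate=9.5).
The mode of a Gamma(a, b) with a ≥ 1 (shape–rate) is (a−1)/b = 51/9.5 ≈ 5.368.

λ̂_MAP = 5.368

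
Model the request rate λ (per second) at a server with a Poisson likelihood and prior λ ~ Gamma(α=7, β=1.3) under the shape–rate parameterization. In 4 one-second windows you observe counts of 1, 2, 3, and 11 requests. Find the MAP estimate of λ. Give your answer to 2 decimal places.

Σxᵢ = 1+2+3+11 = 17, with n = 4.
Posterior ∝ λ^6e^(−1.3λ) · λ^17e^(−4λ) = λ^23e^(−5.3λ), i.e. Gamma(shape=24, rate=5.3).
The mode of a Gamma(a, b) with a ≥ 1 (shape–rate) is (a−1)/b = 23/5.3 ≈ 4.34.

λ̂_MAP = 4.34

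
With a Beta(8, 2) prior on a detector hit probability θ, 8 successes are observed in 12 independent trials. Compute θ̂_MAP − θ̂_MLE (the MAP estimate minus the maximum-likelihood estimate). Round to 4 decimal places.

Posterior is Beta(16, 6); MAP = (16−1)/(22−2) = 15/20 ≈ 0.75000.
MLE ignores the prior: θ̂_MLE = k/n = 8/12 ≈ 0.66667.
Difference = 15/20 − 8/12 = 1/12 ≈ 0.0833.

MAP − MLE = 0.0833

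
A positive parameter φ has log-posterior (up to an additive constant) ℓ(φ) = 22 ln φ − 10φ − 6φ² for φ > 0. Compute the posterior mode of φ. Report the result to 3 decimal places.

φ̂_MAP = 1.000

ℓ'(φ) = 22/φ − 10 − 12φ. Setting this to zero and multiplying by φ: 12φ² + 10φ − 22 = 0.
φ = (−10 + √(10² + 4·12·22)) / (2·12) = (−10 + √1156) / 24 = (−10 + 34)/24 = 1.
ℓ''(φ) = −22/φ² − 12 < 0, confirming a maximum.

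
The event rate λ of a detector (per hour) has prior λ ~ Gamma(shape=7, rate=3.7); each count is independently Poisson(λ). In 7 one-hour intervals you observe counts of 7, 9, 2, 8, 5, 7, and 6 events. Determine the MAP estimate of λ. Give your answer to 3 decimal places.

λ̂_MAP = 4.673

Σxᵢ = 7+9+2+8+5+7+6 = 44, with n = 7.
Posterior ∝ λ^6e^(−3.7λ) · λ^44e^(−7λ) = λ^50e^(−10.7λ), i.e. Gamma(shape=51, rate=10.7).
The mode of a Gamma(a, b) with a ≥ 1 (shape–rate) is (a−1)/b = 50/10.7 ≈ 4.673.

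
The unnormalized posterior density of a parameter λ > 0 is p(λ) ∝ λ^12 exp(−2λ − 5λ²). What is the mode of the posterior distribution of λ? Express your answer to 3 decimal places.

ℓ'(λ) = 12/λ − 2 − 10λ. Setting this to zero and multiplying by λ: 10λ² + 2λ − 12 = 0.
λ = (−2 + √(2² + 4·10·12)) / (2·10) = (−2 + √484) / 20 = (−2 + 22)/20 = 1.
ℓ''(λ) = −12/λ² − 10 < 0, confirming a maximum.

λ̂_MAP = 1.000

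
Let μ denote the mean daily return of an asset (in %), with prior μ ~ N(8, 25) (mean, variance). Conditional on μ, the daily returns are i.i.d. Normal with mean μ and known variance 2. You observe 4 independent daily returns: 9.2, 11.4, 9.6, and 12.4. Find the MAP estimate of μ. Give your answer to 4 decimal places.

n = 4; x̄ = (9.2 + 11.4 + 9.6 + 12.4)/4 = 42.6/4 = 10.65.
For a Normal prior and Normal likelihood with known variance, the posterior is Normal; its mode equals its mean, the precision-weighted average.
Prior precision 1/σ₀² = 1/25 = 0.04; data precision n/σ² = 4/2 = 2.
μ̂ = (0.04·8 + 2·10.65) / (0.04 + 2) = 21.62/2.04 = 1081/102 ≈ 10.5980.

μ̂_MAP = 10.5980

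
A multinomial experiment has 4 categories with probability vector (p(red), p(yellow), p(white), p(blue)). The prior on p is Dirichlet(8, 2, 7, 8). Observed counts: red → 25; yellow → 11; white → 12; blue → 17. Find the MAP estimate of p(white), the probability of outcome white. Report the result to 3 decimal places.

MAP estimate of p(white) = 0.209

The posterior is Dirichlet(αᵢ + nᵢ) = Dirichlet(33, 13, 19, 25).
For a Dirichlet(a₁,…,a_K) with all aᵢ > 1, the mode has j-th component (aⱼ − 1)/(Σaᵢ − K).
Here Σaᵢ = 90 and K = 4, so p(white) = (19 − 1)/(90 − 4) = 18/86 ≈ 0.209.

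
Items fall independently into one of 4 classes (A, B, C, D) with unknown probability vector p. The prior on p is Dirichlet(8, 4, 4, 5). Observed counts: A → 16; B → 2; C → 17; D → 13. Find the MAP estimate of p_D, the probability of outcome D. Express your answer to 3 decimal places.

MAP estimate of p_D = 0.262

The posterior is Dirichlet(αᵢ + nᵢ) = Dirichlet(24, 6, 21, 18).
For a Dirichlet(a₁,…,a_K) with all aᵢ > 1, the mode has j-th component (aⱼ − 1)/(Σaᵢ − K).
Here Σaᵢ = 69 and K = 4, so p_D = (18 − 1)/(69 − 4) = 17/65 ≈ 0.262.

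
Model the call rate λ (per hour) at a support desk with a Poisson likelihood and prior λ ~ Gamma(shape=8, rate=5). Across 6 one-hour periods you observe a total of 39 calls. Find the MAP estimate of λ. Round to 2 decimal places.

Σxᵢ = 39, n = 6.
Posterior ∝ λ^7e^(−5λ) · λ^39e^(−6λ) = λ^46e^(−11λ), i.e. Gamma(shape=47, rate=11).
The mode of a Gamma(a, b) with a ≥ 1 (shape–rate) is (a−1)/b = 46/11 ≈ 4.18.

λ̂_MAP = 4.18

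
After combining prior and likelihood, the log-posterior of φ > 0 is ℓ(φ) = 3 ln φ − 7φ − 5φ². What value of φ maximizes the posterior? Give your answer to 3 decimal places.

φ̂_MAP = 0.300

ℓ'(φ) = 3/φ − 7 − 10φ. Setting this to zero and multiplying by φ: 10φ² + 7φ − 3 = 0.
φ = (−7 + √(7² + 4·10·3)) / (2·10) = (−7 + √169) / 20 = (−7 + 13)/20 = 3/10.
ℓ''(φ) = −3/φ² − 10 < 0, confirming a maximum.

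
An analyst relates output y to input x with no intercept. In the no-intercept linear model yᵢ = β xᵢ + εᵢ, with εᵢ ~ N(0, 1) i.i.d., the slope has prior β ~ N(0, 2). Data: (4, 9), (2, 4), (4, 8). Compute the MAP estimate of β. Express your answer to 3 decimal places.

β̂_MAP = 2.082

log p(β | y) = −Σ(yᵢ − βxᵢ)²/(2·1) − β²/(2·2) + const.
Setting the derivative to zero: Σxᵢ(yᵢ − βxᵢ)/1 − β/2 = 0, so β = Σxᵢyᵢ / (Σxᵢ² + σ²/τ²).
Σxᵢyᵢ = 4·9 + 2·4 + 4·8 = 76; Σxᵢ² = 36; σ²/τ² = 0.5.
β̂_MAP = 76 / (36 + 0.5) = 76/36.5 ≈ 2.082.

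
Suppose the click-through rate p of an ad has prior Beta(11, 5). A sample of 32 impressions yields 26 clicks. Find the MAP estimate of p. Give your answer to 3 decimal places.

p̂_MAP = 0.783

Prior: Beta(11, 5).
Data: 26 successes in 32 trials. The binomial likelihood contributes p^26(1−p)^6, so the posterior is Beta(11+26, 5+6) = Beta(37, 11).
For Beta(a, b) with a, b > 1 the mode is (a−1)/(a+b−2) = 36/46 ≈ 0.783.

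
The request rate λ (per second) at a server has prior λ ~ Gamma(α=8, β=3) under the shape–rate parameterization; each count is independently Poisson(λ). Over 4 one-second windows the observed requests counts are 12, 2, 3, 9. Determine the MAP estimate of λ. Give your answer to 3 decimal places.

λ̂_MAP = 4.714

Σxᵢ = 12+2+3+9 = 26, with n = 4.
Posterior ∝ λ^7e^(−3λ) · λ^26e^(−4λ) = λ^33e^(−7λ), i.e. Gamma(shape=34, rate=7).
The mode of a Gamma(a, b) with a ≥ 1 (shape–rate) is (a−1)/b = 33/7 ≈ 4.714.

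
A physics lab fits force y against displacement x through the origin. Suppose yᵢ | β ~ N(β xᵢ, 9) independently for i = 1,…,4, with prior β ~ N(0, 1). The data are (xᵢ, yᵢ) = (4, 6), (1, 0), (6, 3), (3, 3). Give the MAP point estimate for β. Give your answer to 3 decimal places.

β̂_MAP = 0.718

log p(β | y) = −Σ(yᵢ − βxᵢ)²/(2·9) − β²/(2·1) + const.
Setting the derivative to zero: Σxᵢ(yᵢ − βxᵢ)/9 − β/1 = 0, so β = Σxᵢyᵢ / (Σxᵢ² + σ²/τ²).
Σxᵢyᵢ = 4·6 + 1·0 + 6·3 + 3·3 = 51; Σxᵢ² = 62; σ²/τ² = 9.
β̂_MAP = 51 / (62 + 9) = 51/71 ≈ 0.718.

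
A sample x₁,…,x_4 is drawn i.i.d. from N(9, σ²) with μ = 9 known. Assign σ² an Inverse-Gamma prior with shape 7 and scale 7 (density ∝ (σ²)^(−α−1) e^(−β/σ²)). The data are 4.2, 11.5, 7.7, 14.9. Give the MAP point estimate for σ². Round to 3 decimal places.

Sum of squared deviations about the known mean: SS = (4.2−9)² + (11.5−9)² + (7.7−9)² + (14.9−9)² = 65.79.
The Normal likelihood contributes (σ²)^(−n/2) exp(−SS/(2σ²)), so the posterior is Inverse-Gamma(α + n/2, β + SS/2) = Inverse-Gamma(9, 39.895).
The mode of Inverse-Gamma(a, b) is b/(a+1) = 39.895/10 ≈ 3.990.

σ̂²_MAP = 3.990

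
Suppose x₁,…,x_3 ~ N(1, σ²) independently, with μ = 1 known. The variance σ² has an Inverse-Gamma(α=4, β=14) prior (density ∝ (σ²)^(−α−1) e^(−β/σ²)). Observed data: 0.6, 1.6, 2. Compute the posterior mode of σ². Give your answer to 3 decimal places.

σ̂²_MAP = 2.271

Sum of squared deviations about the known mean: SS = (0.6−1)² + (1.6−1)² + (2−1)² = 1.52.
The Normal likelihood contributes (σ²)^(−n/2) exp(−SS/(2σ²)), so the posterior is Inverse-Gamma(α + n/2, β + SS/2) = Inverse-Gamma(5.5, 14.76).
The mode of Inverse-Gamma(a, b) is b/(a+1) = 14.76/6.5 ≈ 2.271.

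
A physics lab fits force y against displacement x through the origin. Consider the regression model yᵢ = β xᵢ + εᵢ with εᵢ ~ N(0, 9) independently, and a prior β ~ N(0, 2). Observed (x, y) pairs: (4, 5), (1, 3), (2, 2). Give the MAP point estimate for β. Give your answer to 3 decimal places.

log p(β | y) = −Σ(yᵢ − βxᵢ)²/(2·9) − β²/(2·2) + const.
Setting the derivative to zero: Σxᵢ(yᵢ − βxᵢ)/9 − β/2 = 0, so β = Σxᵢyᵢ / (Σxᵢ² + σ²/τ²).
Σxᵢyᵢ = 4·5 + 1·3 + 2·2 = 27; Σxᵢ² = 21; σ²/τ² = 4.5.
β̂_MAP = 27 / (21 + 4.5) = 27/25.5 ≈ 1.059.

β̂_MAP = 1.059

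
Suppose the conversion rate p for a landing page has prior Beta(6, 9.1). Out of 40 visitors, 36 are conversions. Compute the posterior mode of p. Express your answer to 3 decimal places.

p̂_MAP = 0.772

Prior: Beta(6, 9.1).
Data: 36 successes in 40 trials. The binomial likelihood contributes p^36(1−p)^4, so the posterior is Beta(6+36, 9.1+4) = Beta(42, 13.1).
For Beta(a, b) with a, b > 1 the mode is (a−1)/(a+b−2) = 41/53.1 ≈ 0.772.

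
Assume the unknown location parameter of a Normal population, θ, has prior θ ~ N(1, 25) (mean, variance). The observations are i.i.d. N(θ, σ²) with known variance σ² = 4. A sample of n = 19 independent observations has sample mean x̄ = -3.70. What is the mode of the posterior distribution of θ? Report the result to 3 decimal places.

n = 19, x̄ = -3.70.
For a Normal prior and Normal likelihood with known variance, the posterior is Normal; its mode equals its mean, the precision-weighted average.
Prior precision 1/σ₀² = 1/25 = 0.04; data precision n/σ² = 19/4 = 4.75.
θ̂ = (0.04·1 + 4.75·(-3.7)) / (0.04 + 4.75) = (-17.535)/4.79 = -3507/958 ≈ -3.661.

θ̂_MAP = -3.661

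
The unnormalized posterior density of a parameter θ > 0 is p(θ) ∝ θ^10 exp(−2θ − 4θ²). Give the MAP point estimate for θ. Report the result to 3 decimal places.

θ̂_MAP = 1.000

ℓ'(θ) = 10/θ − 2 − 8θ. Setting this to zero and multiplying by θ: 8θ² + 2θ − 10 = 0.
θ = (−2 + √(2² + 4·8·10)) / (2·8) = (−2 + √324) / 16 = (−2 + 18)/16 = 1.
ℓ''(θ) = −10/θ² − 8 < 0, confirming a maximum.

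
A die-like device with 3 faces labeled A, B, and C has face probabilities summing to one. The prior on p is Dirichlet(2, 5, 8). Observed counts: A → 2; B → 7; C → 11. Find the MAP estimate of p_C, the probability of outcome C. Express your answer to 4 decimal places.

MAP estimate of p_C = 0.5625

The posterior is Dirichlet(αᵢ + nᵢ) = Dirichlet(4, 12, 19).
For a Dirichlet(a₁,…,a_K) with all aᵢ > 1, the mode has j-th component (aⱼ − 1)/(Σaᵢ − K).
Here Σaᵢ = 35 and K = 3, so p_C = (19 − 1)/(35 − 3) = 18/32 ≈ 0.5625.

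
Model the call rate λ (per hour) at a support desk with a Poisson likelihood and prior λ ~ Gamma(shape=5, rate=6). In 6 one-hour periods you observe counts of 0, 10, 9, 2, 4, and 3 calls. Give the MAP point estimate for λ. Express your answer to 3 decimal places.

Σxᵢ = 0+10+9+2+4+3 = 28, with n = 6.
Posterior ∝ λ^4e^(−6λ) · λ^28e^(−6λ) = λ^32e^(−12λ), i.e. Gamma(shape=33, rate=12).
The mode of a Gamma(a, b) with a ≥ 1 (shape–rate) is (a−1)/b = 32/12 ≈ 2.667.

λ̂_MAP = 2.667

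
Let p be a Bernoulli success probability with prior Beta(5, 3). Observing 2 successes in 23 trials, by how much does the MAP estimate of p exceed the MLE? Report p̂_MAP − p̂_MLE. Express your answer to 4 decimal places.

MAP − MLE = 0.1199

Posterior is Beta(7, 24); MAP = (7−1)/(31−2) = 6/29 ≈ 0.20690.
MLE ignores the prior: p̂_MLE = k/n = 2/23 ≈ 0.08696.
Difference = 6/29 − 2/23 = 80/667 ≈ 0.1199.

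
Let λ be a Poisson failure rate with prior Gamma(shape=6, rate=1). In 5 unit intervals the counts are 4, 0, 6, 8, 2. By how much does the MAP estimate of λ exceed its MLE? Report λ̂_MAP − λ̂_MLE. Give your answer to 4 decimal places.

Σxᵢ = 20. Posterior is Gamma(26, 6); MAP = (26−1)/6 = 25/6 ≈ 4.16667.
MLE = x̄ = 20/5 ≈ 4.00000.
Difference = 25/6 − 20/5 = 1/6 ≈ 0.1667.

MAP − MLE = 0.1667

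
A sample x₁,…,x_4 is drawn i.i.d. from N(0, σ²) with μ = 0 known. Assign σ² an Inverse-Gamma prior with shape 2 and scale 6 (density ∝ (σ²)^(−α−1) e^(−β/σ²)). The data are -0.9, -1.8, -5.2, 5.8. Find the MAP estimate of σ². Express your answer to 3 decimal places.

σ̂²_MAP = 7.673

Sum of squared deviations about the known mean: SS = (-0.9−0)² + (-1.8−0)² + (-5.2−0)² + (5.8−0)² = 64.73.
The Normal likelihood contributes (σ²)^(−n/2) exp(−SS/(2σ²)), so the posterior is Inverse-Gamma(α + n/2, β + SS/2) = Inverse-Gamma(4, 38.365).
The mode of Inverse-Gamma(a, b) is b/(a+1) = 38.365/5 ≈ 7.673.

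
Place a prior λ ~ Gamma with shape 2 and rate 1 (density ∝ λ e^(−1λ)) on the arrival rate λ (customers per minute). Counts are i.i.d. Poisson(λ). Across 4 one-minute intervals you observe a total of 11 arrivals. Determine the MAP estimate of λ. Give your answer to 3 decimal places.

Σxᵢ = 11, n = 4.
Posterior ∝ λe^(−1λ) · λ^11e^(−4λ) = λ^12e^(−5λ), i.e. Gamma(shape=13, rate=5).
The mode of a Gamma(a, b) with a ≥ 1 (shape–rate) is (a−1)/b = 12/5 ≈ 2.400.

λ̂_MAP = 2.400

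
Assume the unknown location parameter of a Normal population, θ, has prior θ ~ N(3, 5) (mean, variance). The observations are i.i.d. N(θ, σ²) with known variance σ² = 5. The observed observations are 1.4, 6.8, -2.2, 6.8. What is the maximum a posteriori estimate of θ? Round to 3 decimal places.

θ̂_MAP = 3.160

n = 4; x̄ = (1.4 + 6.8 + (-2.2) + 6.8)/4 = 12.8/4 = 3.2.
For a Normal prior and Normal likelihood with known variance, the posterior is Normal; its mode equals its mean, the precision-weighted average.
Prior precision 1/σ₀² = 1/5 = 0.2; data precision n/σ² = 4/5 = 0.8.
θ̂ = (0.2·3 + 0.8·3.2) / (0.2 + 0.8) = 3.16/1 = 3.160.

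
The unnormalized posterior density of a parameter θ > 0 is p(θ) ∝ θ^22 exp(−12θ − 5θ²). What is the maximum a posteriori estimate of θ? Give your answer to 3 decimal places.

θ̂_MAP = 1.000

ℓ'(θ) = 22/θ − 12 − 10θ. Setting this to zero and multiplying by θ: 10θ² + 12θ − 22 = 0.
θ = (−12 + √(12² + 4·10·22)) / (2·10) = (−12 + √1024) / 20 = (−12 + 32)/20 = 1.
ℓ''(θ) = −22/θ² − 10 < 0, confirming a maximum.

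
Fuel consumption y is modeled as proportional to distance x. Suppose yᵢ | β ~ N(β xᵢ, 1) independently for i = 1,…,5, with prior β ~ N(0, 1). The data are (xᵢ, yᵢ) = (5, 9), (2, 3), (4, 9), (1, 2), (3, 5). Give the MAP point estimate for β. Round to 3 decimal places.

β̂_MAP = 1.857

log p(β | y) = −Σ(yᵢ − βxᵢ)²/(2·1) − β²/(2·1) + const.
Setting the derivative to zero: Σxᵢ(yᵢ − βxᵢ)/1 − β/1 = 0, so β = Σxᵢyᵢ / (Σxᵢ² + σ²/τ²).
Σxᵢyᵢ = 5·9 + 2·3 + 4·9 + 1·2 + 3·5 = 104; Σxᵢ² = 55; σ²/τ² = 1.
β̂_MAP = 104 / (55 + 1) = 104/56 ≈ 1.857.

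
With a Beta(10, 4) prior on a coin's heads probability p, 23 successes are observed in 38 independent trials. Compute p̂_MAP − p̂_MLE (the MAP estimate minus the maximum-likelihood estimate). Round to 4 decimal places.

MAP − MLE = 0.0347

Posterior is Beta(33, 19); MAP = (33−1)/(52−2) = 32/50 ≈ 0.64000.
MLE ignores the prior: p̂_MLE = k/n = 23/38 ≈ 0.60526.
Difference = 32/50 − 23/38 = 33/950 ≈ 0.0347.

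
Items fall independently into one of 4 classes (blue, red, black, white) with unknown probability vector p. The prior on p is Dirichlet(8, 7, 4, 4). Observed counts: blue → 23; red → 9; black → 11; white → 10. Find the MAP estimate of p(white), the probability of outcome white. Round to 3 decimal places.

The posterior is Dirichlet(αᵢ + nᵢ) = Dirichlet(31, 16, 15, 14).
For a Dirichlet(a₁,…,a_K) with all aᵢ > 1, the mode has j-th component (aⱼ − 1)/(Σaᵢ − K).
Here Σaᵢ = 76 and K = 4, so p(white) = (14 − 1)/(76 − 4) = 13/72 ≈ 0.181.

MAP estimate of p(white) = 0.181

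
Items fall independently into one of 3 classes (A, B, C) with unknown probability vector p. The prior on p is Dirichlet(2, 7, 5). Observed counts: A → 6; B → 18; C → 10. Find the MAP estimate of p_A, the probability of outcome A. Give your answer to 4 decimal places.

MAP estimate of p_A = 0.1556

The posterior is Dirichlet(αᵢ + nᵢ) = Dirichlet(8, 25, 15).
For a Dirichlet(a₁,…,a_K) with all aᵢ > 1, the mode has j-th component (aⱼ − 1)/(Σaᵢ − K).
Here Σaᵢ = 48 and K = 3, so p_A = (8 − 1)/(48 − 3) = 7/45 ≈ 0.1556.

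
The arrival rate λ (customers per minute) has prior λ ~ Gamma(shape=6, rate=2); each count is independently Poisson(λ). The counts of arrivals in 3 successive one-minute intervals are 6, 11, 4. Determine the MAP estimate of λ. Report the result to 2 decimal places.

Σxᵢ = 6+11+4 = 21, with n = 3.
Posterior ∝ λ^5e^(−2λ) · λ^21e^(−3λ) = λ^26e^(−5λ), i.e. Gamma(shape=27, rate=5).
The mode of a Gamma(a, b) with a ≥ 1 (shape–rate) is (a−1)/b = 26/5 ≈ 5.20.

λ̂_MAP = 5.20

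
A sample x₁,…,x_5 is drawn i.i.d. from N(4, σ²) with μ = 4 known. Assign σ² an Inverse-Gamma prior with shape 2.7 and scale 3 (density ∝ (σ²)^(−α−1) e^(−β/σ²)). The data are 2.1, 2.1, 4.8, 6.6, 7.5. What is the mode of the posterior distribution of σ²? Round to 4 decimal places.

σ̂²_MAP = 2.6508

Sum of squared deviations about the known mean: SS = (2.1−4)² + (2.1−4)² + (4.8−4)² + (6.6−4)² + (7.5−4)² = 26.87.
The Normal likelihood contributes (σ²)^(−n/2) exp(−SS/(2σ²)), so the posterior is Inverse-Gamma(α + n/2, β + SS/2) = Inverse-Gamma(5.2, 16.435).
The mode of Inverse-Gamma(a, b) is b/(a+1) = 16.435/6.2 ≈ 2.6508.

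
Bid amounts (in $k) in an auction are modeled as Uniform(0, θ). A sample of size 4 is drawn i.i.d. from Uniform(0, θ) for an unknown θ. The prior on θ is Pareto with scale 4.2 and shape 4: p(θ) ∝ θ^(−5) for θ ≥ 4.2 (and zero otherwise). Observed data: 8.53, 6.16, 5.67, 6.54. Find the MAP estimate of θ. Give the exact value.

θ̂_MAP = 8.53

The Uniform(0, θ) likelihood is θ^(−n) for θ ≥ max(xᵢ), zero otherwise. Here max(xᵢ) = 8.53.
Posterior ∝ θ^(−5) · θ^(−4) = θ^(−9) on θ ≥ max(4.2, 8.53) = 8.53.
This density is strictly decreasing in θ, so the posterior mode lies at the lower boundary of the support.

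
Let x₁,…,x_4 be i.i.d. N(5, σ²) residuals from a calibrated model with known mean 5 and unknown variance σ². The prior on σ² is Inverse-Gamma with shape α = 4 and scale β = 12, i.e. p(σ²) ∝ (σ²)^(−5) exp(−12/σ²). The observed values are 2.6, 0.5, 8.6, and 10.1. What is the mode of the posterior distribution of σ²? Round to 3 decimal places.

σ̂²_MAP = 6.356

Sum of squared deviations about the known mean: SS = (2.6−5)² + (0.5−5)² + (8.6−5)² + (10.1−5)² = 64.98.
The Normal likelihood contributes (σ²)^(−n/2) exp(−SS/(2σ²)), so the posterior is Inverse-Gamma(α + n/2, β + SS/2) = Inverse-Gamma(6, 44.49).
The mode of Inverse-Gamma(a, b) is b/(a+1) = 44.49/7 ≈ 6.356.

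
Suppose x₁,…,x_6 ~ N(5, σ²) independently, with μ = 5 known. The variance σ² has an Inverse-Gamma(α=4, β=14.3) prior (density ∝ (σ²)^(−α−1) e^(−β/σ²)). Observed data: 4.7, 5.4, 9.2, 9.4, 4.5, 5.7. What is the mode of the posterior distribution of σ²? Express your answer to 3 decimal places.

Sum of squared deviations about the known mean: SS = (4.7−5)² + (5.4−5)² + (9.2−5)² + (9.4−5)² + (4.5−5)² + (5.7−5)² = 37.99.
The Normal likelihood contributes (σ²)^(−n/2) exp(−SS/(2σ²)), so the posterior is Inverse-Gamma(α + n/2, β + SS/2) = Inverse-Gamma(7, 33.295).
The mode of Inverse-Gamma(a, b) is b/(a+1) = 33.295/8 ≈ 4.162.

σ̂²_MAP = 4.162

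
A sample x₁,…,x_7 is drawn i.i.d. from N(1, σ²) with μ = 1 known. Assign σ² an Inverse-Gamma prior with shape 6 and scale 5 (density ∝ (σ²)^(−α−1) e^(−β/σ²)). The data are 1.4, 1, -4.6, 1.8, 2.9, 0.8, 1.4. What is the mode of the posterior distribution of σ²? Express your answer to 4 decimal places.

σ̂²_MAP = 2.1890

Sum of squared deviations about the known mean: SS = (1.4−1)² + (1−1)² + (-4.6−1)² + (1.8−1)² + (2.9−1)² + (0.8−1)² + (1.4−1)² = 35.97.
The Normal likelihood contributes (σ²)^(−n/2) exp(−SS/(2σ²)), so the posterior is Inverse-Gamma(α + n/2, β + SS/2) = Inverse-Gamma(9.5, 22.985).
The mode of Inverse-Gamma(a, b) is b/(a+1) = 22.985/10.5 ≈ 2.1890.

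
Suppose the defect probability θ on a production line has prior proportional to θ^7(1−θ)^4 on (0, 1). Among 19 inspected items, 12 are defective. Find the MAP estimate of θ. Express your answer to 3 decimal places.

The prior density ∝ θ^7(1−θ)^4 is the kernel of Beta(8, 5).
Data: 12 successes in 19 trials. The binomial likelihood contributes θ^12(1−θ)^7, so the posterior is Beta(8+12, 5+7) = Beta(20, 12).
For Beta(a, b) with a, b > 1 the mode is (a−1)/(a+b−2) = 19/30 ≈ 0.633.

θ̂_MAP = 0.633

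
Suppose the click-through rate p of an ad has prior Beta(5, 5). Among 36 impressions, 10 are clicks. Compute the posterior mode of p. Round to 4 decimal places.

p̂_MAP = 0.3182

Prior: Beta(5, 5).
Data: 10 successes in 36 trials. The binomial likelihood contributes p^10(1−p)^26, so the posterior is Beta(5+10, 5+26) = Beta(15, 31).
For Beta(a, b) with a, b > 1 the mode is (a−1)/(a+b−2) = 14/44 ≈ 0.3182.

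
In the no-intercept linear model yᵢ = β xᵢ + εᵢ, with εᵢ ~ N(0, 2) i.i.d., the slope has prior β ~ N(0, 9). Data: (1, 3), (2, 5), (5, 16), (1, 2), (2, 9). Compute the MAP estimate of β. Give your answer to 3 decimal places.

log p(β | y) = −Σ(yᵢ − βxᵢ)²/(2·2) − β²/(2·9) + const.
Setting the derivative to zero: Σxᵢ(yᵢ − βxᵢ)/2 − β/9 = 0, so β = Σxᵢyᵢ / (Σxᵢ² + σ²/τ²).
Σxᵢyᵢ = 1·3 + 2·5 + 5·16 + 1·2 + 2·9 = 113; Σxᵢ² = 35; σ²/τ² = 2/9.
β̂_MAP = 113 / (35 + 2/9) = 113/(317/9) = 1017/317 ≈ 3.208.

β̂_MAP = 3.208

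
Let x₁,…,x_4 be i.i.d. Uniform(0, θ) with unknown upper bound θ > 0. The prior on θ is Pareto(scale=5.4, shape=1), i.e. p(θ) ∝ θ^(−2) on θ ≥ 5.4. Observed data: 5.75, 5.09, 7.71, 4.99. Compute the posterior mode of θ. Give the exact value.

θ̂_MAP = 7.71

The Uniform(0, θ) likelihood is θ^(−n) for θ ≥ max(xᵢ), zero otherwise. Here max(xᵢ) = 7.71.
Posterior ∝ θ^(−2) · θ^(−4) = θ^(−6) on θ ≥ max(5.4, 7.71) = 7.71.
This density is strictly decreasing in θ, so the posterior mode lies at the lower boundary of the support.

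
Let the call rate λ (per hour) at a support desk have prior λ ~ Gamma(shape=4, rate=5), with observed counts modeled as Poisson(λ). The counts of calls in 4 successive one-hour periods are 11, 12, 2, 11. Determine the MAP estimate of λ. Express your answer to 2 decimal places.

λ̂_MAP = 4.33

Σxᵢ = 11+12+2+11 = 36, with n = 4.
Posterior ∝ λ^3e^(−5λ) · λ^36e^(−4λ) = λ^39e^(−9λ), i.e. Gamma(shape=40, rate=9).
The mode of a Gamma(a, b) with a ≥ 1 (shape–rate) is (a−1)/b = 39/9 ≈ 4.33.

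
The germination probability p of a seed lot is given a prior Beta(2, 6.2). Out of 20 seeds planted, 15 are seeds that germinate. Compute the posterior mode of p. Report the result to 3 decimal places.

Prior: Beta(2, 6.2).
Data: 15 successes in 20 trials. The binomial likelihood contributes p^15(1−p)^5, so the posterior is Beta(2+15, 6.2+5) = Beta(17, 11.2).
For Beta(a, b) with a, b > 1 the mode is (a−1)/(a+b−2) = 16/26.2 ≈ 0.611.

p̂_MAP = 0.611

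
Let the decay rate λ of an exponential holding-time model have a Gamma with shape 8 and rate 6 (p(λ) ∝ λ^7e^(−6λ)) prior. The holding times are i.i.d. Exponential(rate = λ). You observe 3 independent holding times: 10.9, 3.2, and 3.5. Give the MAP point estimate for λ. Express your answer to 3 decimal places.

λ̂_MAP = 0.424

The Exponential(rate=λ) likelihood is ∝ λ^n e^(−λΣtᵢ). Here n = 3 and Σtᵢ = 10.9 + 3.2 + 3.5 = 17.6.
Posterior ∝ λ^7e^(−6λ) · λ^3e^(−17.6λ) = λ^10e^(−23.6λ), i.e. Gamma(11, 23.6).
Mode = (a−1)/b = 10/23.6 ≈ 0.424.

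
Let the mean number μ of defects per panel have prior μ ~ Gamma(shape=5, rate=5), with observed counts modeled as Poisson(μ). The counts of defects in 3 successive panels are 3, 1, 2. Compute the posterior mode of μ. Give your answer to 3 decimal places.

μ̂_MAP = 1.250

Σxᵢ = 3+1+2 = 6, with n = 3.
Posterior ∝ μ^4e^(−5μ) · μ^6e^(−3μ) = μ^10e^(−8μ), i.e. Gamma(shape=11, rate=8).
The mode of a Gamma(a, b) with a ≥ 1 (shape–rate) is (a−1)/b = 10/8 ≈ 1.250.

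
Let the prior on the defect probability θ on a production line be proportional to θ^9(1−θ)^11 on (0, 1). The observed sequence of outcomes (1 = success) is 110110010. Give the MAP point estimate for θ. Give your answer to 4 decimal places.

θ̂_MAP = 0.4828

The prior density ∝ θ^9(1−θ)^11 is the kernel of Beta(10, 12).
Data: 5 successes in 9 trials (from the sequence). The binomial likelihood contributes θ^5(1−θ)^4, so the posterior is Beta(10+5, 12+4) = Beta(15, 16).
For Beta(a, b) with a, b > 1 the mode is (a−1)/(a+b−2) = 14/29 ≈ 0.4828.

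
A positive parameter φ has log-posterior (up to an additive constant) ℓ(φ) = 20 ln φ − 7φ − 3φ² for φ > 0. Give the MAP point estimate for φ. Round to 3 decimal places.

φ̂_MAP = 1.333

ℓ'(φ) = 20/φ − 7 − 6φ. Setting this to zero and multiplying by φ: 6φ² + 7φ − 20 = 0.
φ = (−7 + √(7² + 4·6·20)) / (2·6) = (−7 + √529) / 12 = (−7 + 23)/12 = 4/3.
ℓ''(φ) = −20/φ² − 6 < 0, confirming a maximum.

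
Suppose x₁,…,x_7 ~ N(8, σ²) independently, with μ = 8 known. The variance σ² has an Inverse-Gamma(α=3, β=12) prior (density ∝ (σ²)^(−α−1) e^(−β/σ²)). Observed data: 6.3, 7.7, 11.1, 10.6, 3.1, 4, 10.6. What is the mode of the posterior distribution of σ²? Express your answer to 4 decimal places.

σ̂²_MAP = 6.0080

Sum of squared deviations about the known mean: SS = (6.3−8)² + (7.7−8)² + (11.1−8)² + (10.6−8)² + (3.1−8)² + (4−8)² + (10.6−8)² = 66.12.
The Normal likelihood contributes (σ²)^(−n/2) exp(−SS/(2σ²)), so the posterior is Inverse-Gamma(α + n/2, β + SS/2) = Inverse-Gamma(6.5, 45.06).
The mode of Inverse-Gamma(a, b) is b/(a+1) = 45.06/7.5 ≈ 6.0080.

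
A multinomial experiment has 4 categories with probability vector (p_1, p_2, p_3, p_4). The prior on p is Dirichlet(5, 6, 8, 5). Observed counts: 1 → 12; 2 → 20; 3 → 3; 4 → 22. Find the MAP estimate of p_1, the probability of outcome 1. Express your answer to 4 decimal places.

The posterior is Dirichlet(αᵢ + nᵢ) = Dirichlet(17, 26, 11, 27).
For a Dirichlet(a₁,…,a_K) with all aᵢ > 1, the mode has j-th component (aⱼ − 1)/(Σaᵢ − K).
Here Σaᵢ = 81 and K = 4, so p_1 = (17 − 1)/(81 − 4) = 16/77 ≈ 0.2078.

MAP estimate: 0.2078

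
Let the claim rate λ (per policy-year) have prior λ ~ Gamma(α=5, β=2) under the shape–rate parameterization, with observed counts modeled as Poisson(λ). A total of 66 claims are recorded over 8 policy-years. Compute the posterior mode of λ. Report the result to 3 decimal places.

λ̂_MAP = 7.000

Σxᵢ = 66, n = 8.
Posterior ∝ λ^4e^(−2λ) · λ^66e^(−8λ) = λ^70e^(−10λ), i.e. Gamma(shape=71, rate=10).
The mode of a Gamma(a, b) with a ≥ 1 (shape–rate) is (a−1)/b = 70/10 ≈ 7.000.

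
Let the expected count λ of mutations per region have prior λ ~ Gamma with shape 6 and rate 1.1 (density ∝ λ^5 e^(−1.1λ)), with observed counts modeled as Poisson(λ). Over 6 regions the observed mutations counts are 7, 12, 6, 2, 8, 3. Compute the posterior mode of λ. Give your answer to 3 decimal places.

Σxᵢ = 7+12+6+2+8+3 = 38, with n = 6.
Posterior ∝ λ^5e^(−1.1λ) · λ^38e^(−6λ) = λ^43e^(−7.1λ), i.e. Gamma(shape=44, rate=7.1).
The mode of a Gamma(a, b) with a ≥ 1 (shape–rate) is (a−1)/b = 43/7.1 ≈ 6.056.

λ̂_MAP = 6.056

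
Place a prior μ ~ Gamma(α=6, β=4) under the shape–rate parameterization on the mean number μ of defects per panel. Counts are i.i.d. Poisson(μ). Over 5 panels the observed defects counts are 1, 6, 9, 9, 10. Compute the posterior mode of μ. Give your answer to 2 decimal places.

μ̂_MAP = 4.44

Σxᵢ = 1+6+9+9+10 = 35, with n = 5.
Posterior ∝ μ^5e^(−4μ) · μ^35e^(−5μ) = μ^40e^(−9μ), i.e. Gamma(shape=41, rate=9).
The mode of a Gamma(a, b) with a ≥ 1 (shape–rate) is (a−1)/b = 40/9 ≈ 4.44.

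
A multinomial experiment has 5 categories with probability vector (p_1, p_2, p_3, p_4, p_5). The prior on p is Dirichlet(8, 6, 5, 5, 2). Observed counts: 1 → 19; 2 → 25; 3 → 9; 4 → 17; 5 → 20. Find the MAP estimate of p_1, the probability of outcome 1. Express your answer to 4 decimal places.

The posterior is Dirichlet(αᵢ + nᵢ) = Dirichlet(27, 31, 14, 22, 22).
For a Dirichlet(a₁,…,a_K) with all aᵢ > 1, the mode has j-th component (aⱼ − 1)/(Σaᵢ − K).
Here Σaᵢ = 116 and K = 5, so p_1 = (27 − 1)/(116 − 5) = 26/111 ≈ 0.2342.

MAP estimate: 0.2342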